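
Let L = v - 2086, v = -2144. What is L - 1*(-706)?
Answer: -3524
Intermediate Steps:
L = -4230 (L = -2144 - 2086 = -4230)
L - 1*(-706) = -4230 - 1*(-706) = -4230 + 706 = -3524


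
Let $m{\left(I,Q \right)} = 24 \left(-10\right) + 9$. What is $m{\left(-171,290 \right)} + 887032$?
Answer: $886801$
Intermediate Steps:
$m{\left(I,Q \right)} = -231$ ($m{\left(I,Q \right)} = -240 + 9 = -231$)
$m{\left(-171,290 \right)} + 887032 = -231 + 887032 = 886801$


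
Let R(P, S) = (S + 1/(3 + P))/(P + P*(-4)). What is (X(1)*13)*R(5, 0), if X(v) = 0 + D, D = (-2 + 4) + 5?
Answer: -91/120 ≈ -0.75833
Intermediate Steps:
D = 7 (D = 2 + 5 = 7)
R(P, S) = -(S + 1/(3 + P))/(3*P) (R(P, S) = (S + 1/(3 + P))/(P - 4*P) = (S + 1/(3 + P))/((-3*P)) = (S + 1/(3 + P))*(-1/(3*P)) = -(S + 1/(3 + P))/(3*P))
X(v) = 7 (X(v) = 0 + 7 = 7)
(X(1)*13)*R(5, 0) = (7*13)*((1/3)*(-1 - 3*0 - 1*5*0)/(5*(3 + 5))) = 91*((1/3)*(1/5)*(-1 + 0 + 0)/8) = 91*((1/3)*(1/5)*(1/8)*(-1)) = 91*(-1/120) = -91/120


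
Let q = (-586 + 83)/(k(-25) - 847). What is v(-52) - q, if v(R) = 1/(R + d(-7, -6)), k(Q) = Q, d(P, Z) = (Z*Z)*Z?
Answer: -33919/58424 ≈ -0.58057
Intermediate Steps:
d(P, Z) = Z**3 (d(P, Z) = Z**2*Z = Z**3)
v(R) = 1/(-216 + R) (v(R) = 1/(R + (-6)**3) = 1/(R - 216) = 1/(-216 + R))
q = 503/872 (q = (-586 + 83)/(-25 - 847) = -503/(-872) = -503*(-1/872) = 503/872 ≈ 0.57683)
v(-52) - q = 1/(-216 - 52) - 1*503/872 = 1/(-268) - 503/872 = -1/268 - 503/872 = -33919/58424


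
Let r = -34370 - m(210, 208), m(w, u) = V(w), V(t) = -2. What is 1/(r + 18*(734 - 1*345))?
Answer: -1/27366 ≈ -3.6542e-5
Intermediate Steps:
m(w, u) = -2
r = -34368 (r = -34370 - 1*(-2) = -34370 + 2 = -34368)
1/(r + 18*(734 - 1*345)) = 1/(-34368 + 18*(734 - 1*345)) = 1/(-34368 + 18*(734 - 345)) = 1/(-34368 + 18*389) = 1/(-34368 + 7002) = 1/(-27366) = -1/27366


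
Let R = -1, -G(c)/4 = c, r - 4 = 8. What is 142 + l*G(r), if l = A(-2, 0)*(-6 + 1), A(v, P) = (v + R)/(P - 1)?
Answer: 862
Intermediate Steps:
r = 12 (r = 4 + 8 = 12)
G(c) = -4*c
A(v, P) = (-1 + v)/(-1 + P) (A(v, P) = (v - 1)/(P - 1) = (-1 + v)/(-1 + P))
l = -15 (l = ((-1 - 2)/(-1 + 0))*(-6 + 1) = (-3/(-1))*(-5) = -1*(-3)*(-5) = 3*(-5) = -15)
142 + l*G(r) = 142 - (-60)*12 = 142 - 15*(-48) = 142 + 720 = 862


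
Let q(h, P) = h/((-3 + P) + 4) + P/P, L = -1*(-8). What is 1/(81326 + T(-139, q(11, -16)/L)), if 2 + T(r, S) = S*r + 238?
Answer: 30/2446721 ≈ 1.2261e-5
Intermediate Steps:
L = 8
q(h, P) = 1 + h/(1 + P) (q(h, P) = h/(1 + P) + 1 = 1 + h/(1 + P))
T(r, S) = 236 + S*r (T(r, S) = -2 + (S*r + 238) = -2 + (238 + S*r) = 236 + S*r)
1/(81326 + T(-139, q(11, -16)/L)) = 1/(81326 + (236 + (((1 - 16 + 11)/(1 - 16))/8)*(-139))) = 1/(81326 + (236 + ((-4/(-15))*(⅛))*(-139))) = 1/(81326 + (236 + (-1/15*(-4)*(⅛))*(-139))) = 1/(81326 + (236 + ((4/15)*(⅛))*(-139))) = 1/(81326 + (236 + (1/30)*(-139))) = 1/(81326 + (236 - 139/30)) = 1/(81326 + 6941/30) = 1/(2446721/30) = 30/2446721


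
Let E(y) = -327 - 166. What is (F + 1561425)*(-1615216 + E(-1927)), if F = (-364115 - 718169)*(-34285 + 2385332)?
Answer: 4111169918509500407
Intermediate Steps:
E(y) = -493
F = -2544500551348 (F = -1082284*2351047 = -2544500551348)
(F + 1561425)*(-1615216 + E(-1927)) = (-2544500551348 + 1561425)*(-1615216 - 493) = -2544498989923*(-1615709) = 4111169918509500407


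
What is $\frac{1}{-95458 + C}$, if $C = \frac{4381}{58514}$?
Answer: $- \frac{58514}{5585625031} \approx -1.0476 \cdot 10^{-5}$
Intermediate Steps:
$C = \frac{4381}{58514}$ ($C = 4381 \cdot \frac{1}{58514} = \frac{4381}{58514} \approx 0.074871$)
$\frac{1}{-95458 + C} = \frac{1}{-95458 + \frac{4381}{58514}} = \frac{1}{- \frac{5585625031}{58514}} = - \frac{58514}{5585625031}$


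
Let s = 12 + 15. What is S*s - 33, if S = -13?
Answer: -384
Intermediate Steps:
s = 27
S*s - 33 = -13*27 - 33 = -351 - 33 = -384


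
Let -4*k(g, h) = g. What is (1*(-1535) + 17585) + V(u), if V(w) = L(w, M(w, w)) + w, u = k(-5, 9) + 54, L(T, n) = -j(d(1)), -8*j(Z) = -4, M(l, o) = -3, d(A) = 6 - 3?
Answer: 64419/4 ≈ 16105.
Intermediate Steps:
d(A) = 3
j(Z) = ½ (j(Z) = -⅛*(-4) = ½)
k(g, h) = -g/4
L(T, n) = -½ (L(T, n) = -1*½ = -½)
u = 221/4 (u = -¼*(-5) + 54 = 5/4 + 54 = 221/4 ≈ 55.250)
V(w) = -½ + w
(1*(-1535) + 17585) + V(u) = (1*(-1535) + 17585) + (-½ + 221/4) = (-1535 + 17585) + 219/4 = 16050 + 219/4 = 64419/4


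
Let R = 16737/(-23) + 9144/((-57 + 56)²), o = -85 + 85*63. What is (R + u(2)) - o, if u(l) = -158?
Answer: 68731/23 ≈ 2988.3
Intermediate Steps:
o = 5270 (o = -85 + 5355 = 5270)
R = 193575/23 (R = 16737*(-1/23) + 9144/((-1)²) = -16737/23 + 9144/1 = -16737/23 + 9144*1 = -16737/23 + 9144 = 193575/23 ≈ 8416.3)
(R + u(2)) - o = (193575/23 - 158) - 1*5270 = 189941/23 - 5270 = 68731/23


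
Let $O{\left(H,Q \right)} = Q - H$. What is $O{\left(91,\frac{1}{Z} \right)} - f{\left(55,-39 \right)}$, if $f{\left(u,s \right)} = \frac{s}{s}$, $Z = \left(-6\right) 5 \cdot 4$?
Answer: $- \frac{11041}{120} \approx -92.008$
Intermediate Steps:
$Z = -120$ ($Z = \left(-30\right) 4 = -120$)
$f{\left(u,s \right)} = 1$
$O{\left(91,\frac{1}{Z} \right)} - f{\left(55,-39 \right)} = \left(\frac{1}{-120} - 91\right) - 1 = \left(- \frac{1}{120} - 91\right) - 1 = - \frac{10921}{120} - 1 = - \frac{11041}{120}$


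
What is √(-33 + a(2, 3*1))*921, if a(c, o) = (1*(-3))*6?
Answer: 921*I*√51 ≈ 6577.3*I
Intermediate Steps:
a(c, o) = -18 (a(c, o) = -3*6 = -18)
√(-33 + a(2, 3*1))*921 = √(-33 - 18)*921 = √(-51)*921 = (I*√51)*921 = 921*I*√51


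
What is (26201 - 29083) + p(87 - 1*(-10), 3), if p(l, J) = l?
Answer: -2785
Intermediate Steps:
(26201 - 29083) + p(87 - 1*(-10), 3) = (26201 - 29083) + (87 - 1*(-10)) = -2882 + (87 + 10) = -2882 + 97 = -2785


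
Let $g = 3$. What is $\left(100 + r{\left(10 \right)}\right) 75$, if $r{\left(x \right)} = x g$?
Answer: $9750$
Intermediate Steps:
$r{\left(x \right)} = 3 x$ ($r{\left(x \right)} = x 3 = 3 x$)
$\left(100 + r{\left(10 \right)}\right) 75 = \left(100 + 3 \cdot 10\right) 75 = \left(100 + 30\right) 75 = 130 \cdot 75 = 9750$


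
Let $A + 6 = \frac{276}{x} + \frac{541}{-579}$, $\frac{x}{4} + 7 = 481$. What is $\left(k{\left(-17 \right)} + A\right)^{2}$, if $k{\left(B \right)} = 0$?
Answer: $\frac{385706828809}{8368956324} \approx 46.088$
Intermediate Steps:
$x = 1896$ ($x = -28 + 4 \cdot 481 = -28 + 1924 = 1896$)
$A = - \frac{621053}{91482}$ ($A = -6 + \left(\frac{276}{1896} + \frac{541}{-579}\right) = -6 + \left(276 \cdot \frac{1}{1896} + 541 \left(- \frac{1}{579}\right)\right) = -6 + \left(\frac{23}{158} - \frac{541}{579}\right) = -6 - \frac{72161}{91482} = - \frac{621053}{91482} \approx -6.7888$)
$\left(k{\left(-17 \right)} + A\right)^{2} = \left(0 - \frac{621053}{91482}\right)^{2} = \left(- \frac{621053}{91482}\right)^{2} = \frac{385706828809}{8368956324}$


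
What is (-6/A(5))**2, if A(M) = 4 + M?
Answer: 4/9 ≈ 0.44444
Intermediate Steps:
(-6/A(5))**2 = (-6/(4 + 5))**2 = (-6/9)**2 = (-6*1/9)**2 = (-2/3)**2 = 4/9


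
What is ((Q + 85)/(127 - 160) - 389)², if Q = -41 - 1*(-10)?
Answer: 18464209/121 ≈ 1.5260e+5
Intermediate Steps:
Q = -31 (Q = -41 + 10 = -31)
((Q + 85)/(127 - 160) - 389)² = ((-31 + 85)/(127 - 160) - 389)² = (54/(-33) - 389)² = (54*(-1/33) - 389)² = (-18/11 - 389)² = (-4297/11)² = 18464209/121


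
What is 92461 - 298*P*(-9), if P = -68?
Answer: -89915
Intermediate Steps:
92461 - 298*P*(-9) = 92461 - 298*(-68*(-9)) = 92461 - 298*612 = 92461 - 1*182376 = 92461 - 182376 = -89915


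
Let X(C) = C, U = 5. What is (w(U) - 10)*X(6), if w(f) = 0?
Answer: -60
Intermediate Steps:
(w(U) - 10)*X(6) = (0 - 10)*6 = -10*6 = -60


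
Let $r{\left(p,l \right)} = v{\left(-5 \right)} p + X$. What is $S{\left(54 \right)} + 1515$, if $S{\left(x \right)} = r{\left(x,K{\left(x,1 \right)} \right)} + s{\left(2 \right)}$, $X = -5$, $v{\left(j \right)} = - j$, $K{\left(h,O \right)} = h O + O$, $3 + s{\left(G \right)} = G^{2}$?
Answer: $1781$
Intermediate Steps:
$s{\left(G \right)} = -3 + G^{2}$
$K{\left(h,O \right)} = O + O h$ ($K{\left(h,O \right)} = O h + O = O + O h$)
$r{\left(p,l \right)} = -5 + 5 p$ ($r{\left(p,l \right)} = \left(-1\right) \left(-5\right) p - 5 = 5 p - 5 = -5 + 5 p$)
$S{\left(x \right)} = -4 + 5 x$ ($S{\left(x \right)} = \left(-5 + 5 x\right) - \left(3 - 2^{2}\right) = \left(-5 + 5 x\right) + \left(-3 + 4\right) = \left(-5 + 5 x\right) + 1 = -4 + 5 x$)
$S{\left(54 \right)} + 1515 = \left(-4 + 5 \cdot 54\right) + 1515 = \left(-4 + 270\right) + 1515 = 266 + 1515 = 1781$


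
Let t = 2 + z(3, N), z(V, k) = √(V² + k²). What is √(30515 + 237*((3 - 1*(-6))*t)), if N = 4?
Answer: √45446 ≈ 213.18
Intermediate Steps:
t = 7 (t = 2 + √(3² + 4²) = 2 + √(9 + 16) = 2 + √25 = 2 + 5 = 7)
√(30515 + 237*((3 - 1*(-6))*t)) = √(30515 + 237*((3 - 1*(-6))*7)) = √(30515 + 237*((3 + 6)*7)) = √(30515 + 237*(9*7)) = √(30515 + 237*63) = √(30515 + 14931) = √45446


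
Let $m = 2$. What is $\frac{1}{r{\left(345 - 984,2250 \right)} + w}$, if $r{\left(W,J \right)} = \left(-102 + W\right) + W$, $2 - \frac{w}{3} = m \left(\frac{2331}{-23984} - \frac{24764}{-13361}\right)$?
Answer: $- \frac{160225112}{221837689743} \approx -0.00072226$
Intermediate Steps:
$w = - \frac{727035183}{160225112}$ ($w = 6 - 3 \cdot 2 \left(\frac{2331}{-23984} - \frac{24764}{-13361}\right) = 6 - 3 \cdot 2 \left(2331 \left(- \frac{1}{23984}\right) - - \frac{24764}{13361}\right) = 6 - 3 \cdot 2 \left(- \frac{2331}{23984} + \frac{24764}{13361}\right) = 6 - 3 \cdot 2 \cdot \frac{562795285}{320450224} = 6 - \frac{1688385855}{160225112} = - \frac{727035183}{160225112} \approx -4.5376$)
$r{\left(W,J \right)} = -102 + 2 W$
$\frac{1}{r{\left(345 - 984,2250 \right)} + w} = \frac{1}{\left(-102 + 2 \left(345 - 984\right)\right) - \frac{727035183}{160225112}} = \frac{1}{\left(-102 + 2 \left(-639\right)\right) - \frac{727035183}{160225112}} = \frac{1}{\left(-102 - 1278\right) - \frac{727035183}{160225112}} = \frac{1}{-1380 - \frac{727035183}{160225112}} = \frac{1}{- \frac{221837689743}{160225112}} = - \frac{160225112}{221837689743}$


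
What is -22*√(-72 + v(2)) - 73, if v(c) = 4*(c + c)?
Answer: -73 - 44*I*√14 ≈ -73.0 - 164.63*I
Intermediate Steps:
v(c) = 8*c (v(c) = 4*(2*c) = 8*c)
-22*√(-72 + v(2)) - 73 = -22*√(-72 + 8*2) - 73 = -22*√(-72 + 16) - 73 = -44*I*√14 - 73 = -73 - 44*I*√14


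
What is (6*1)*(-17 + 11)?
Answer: -36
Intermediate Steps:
(6*1)*(-17 + 11) = 6*(-6) = -36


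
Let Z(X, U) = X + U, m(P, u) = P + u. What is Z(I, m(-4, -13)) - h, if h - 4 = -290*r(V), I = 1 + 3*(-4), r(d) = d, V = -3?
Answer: -902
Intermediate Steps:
I = -11 (I = 1 - 12 = -11)
Z(X, U) = U + X
h = 874 (h = 4 - 290*(-3) = 4 + 870 = 874)
Z(I, m(-4, -13)) - h = ((-4 - 13) - 11) - 1*874 = (-17 - 11) - 874 = -28 - 874 = -902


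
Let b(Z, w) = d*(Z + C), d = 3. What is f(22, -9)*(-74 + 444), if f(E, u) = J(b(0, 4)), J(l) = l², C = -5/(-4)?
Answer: 41625/8 ≈ 5203.1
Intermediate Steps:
C = 5/4 (C = -5*(-¼) = 5/4 ≈ 1.2500)
b(Z, w) = 15/4 + 3*Z (b(Z, w) = 3*(Z + 5/4) = 3*(5/4 + Z) = 15/4 + 3*Z)
f(E, u) = 225/16 (f(E, u) = (15/4 + 3*0)² = (15/4 + 0)² = (15/4)² = 225/16)
f(22, -9)*(-74 + 444) = 225*(-74 + 444)/16 = (225/16)*370 = 41625/8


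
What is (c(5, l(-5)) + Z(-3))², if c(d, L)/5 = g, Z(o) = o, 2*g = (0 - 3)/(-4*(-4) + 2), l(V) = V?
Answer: 1681/144 ≈ 11.674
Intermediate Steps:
g = -1/12 (g = ((0 - 3)/(-4*(-4) + 2))/2 = (-3/(16 + 2))/2 = (-3/18)/2 = (-3*1/18)/2 = (½)*(-⅙) = -1/12 ≈ -0.083333)
c(d, L) = -5/12 (c(d, L) = 5*(-1/12) = -5/12)
(c(5, l(-5)) + Z(-3))² = (-5/12 - 3)² = (-41/12)² = 1681/144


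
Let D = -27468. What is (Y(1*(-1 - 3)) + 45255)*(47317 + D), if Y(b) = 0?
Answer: 898266495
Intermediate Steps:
(Y(1*(-1 - 3)) + 45255)*(47317 + D) = (0 + 45255)*(47317 - 27468) = 45255*19849 = 898266495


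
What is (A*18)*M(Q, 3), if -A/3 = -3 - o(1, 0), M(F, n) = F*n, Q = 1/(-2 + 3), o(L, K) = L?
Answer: 648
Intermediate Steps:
Q = 1 (Q = 1/1 = 1)
A = 12 (A = -3*(-3 - 1*1) = -3*(-3 - 1) = -3*(-4) = 12)
(A*18)*M(Q, 3) = (12*18)*(1*3) = 216*3 = 648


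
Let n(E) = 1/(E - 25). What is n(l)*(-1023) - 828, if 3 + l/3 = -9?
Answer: -49485/61 ≈ -811.23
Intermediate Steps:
l = -36 (l = -9 + 3*(-9) = -9 - 27 = -36)
n(E) = 1/(-25 + E)
n(l)*(-1023) - 828 = -1023/(-25 - 36) - 828 = -1023/(-61) - 828 = -1/61*(-1023) - 828 = 1023/61 - 828 = -49485/61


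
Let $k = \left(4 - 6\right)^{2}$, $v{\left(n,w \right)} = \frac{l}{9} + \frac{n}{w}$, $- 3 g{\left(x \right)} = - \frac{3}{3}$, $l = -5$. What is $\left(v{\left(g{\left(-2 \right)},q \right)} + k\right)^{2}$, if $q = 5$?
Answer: $\frac{24964}{2025} \approx 12.328$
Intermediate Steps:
$g{\left(x \right)} = \frac{1}{3}$ ($g{\left(x \right)} = - \frac{\left(-3\right) \frac{1}{3}}{3} = \left(- \frac{1}{3}\right) \left(-1\right) = \frac{1}{3}$)
$v{\left(n,w \right)} = - \frac{5}{9} + \frac{n}{w}$
$k = 4$ ($k = \left(-2\right)^{2} = 4$)
$\left(v{\left(g{\left(-2 \right)},q \right)} + k\right)^{2} = \left(\left(- \frac{5}{9} + \frac{1}{3 \cdot 5}\right) + 4\right)^{2} = \left(\left(- \frac{5}{9} + \frac{1}{3} \cdot \frac{1}{5}\right) + 4\right)^{2} = \left(\left(- \frac{5}{9} + \frac{1}{15}\right) + 4\right)^{2} = \left(- \frac{22}{45} + 4\right)^{2} = \left(\frac{158}{45}\right)^{2} = \frac{24964}{2025}$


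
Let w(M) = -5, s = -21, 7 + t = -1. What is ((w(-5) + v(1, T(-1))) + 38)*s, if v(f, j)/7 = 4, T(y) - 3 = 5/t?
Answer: -1281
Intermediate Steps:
t = -8 (t = -7 - 1 = -8)
T(y) = 19/8 (T(y) = 3 + 5/(-8) = 3 + 5*(-⅛) = 3 - 5/8 = 19/8)
v(f, j) = 28 (v(f, j) = 7*4 = 28)
((w(-5) + v(1, T(-1))) + 38)*s = ((-5 + 28) + 38)*(-21) = (23 + 38)*(-21) = 61*(-21) = -1281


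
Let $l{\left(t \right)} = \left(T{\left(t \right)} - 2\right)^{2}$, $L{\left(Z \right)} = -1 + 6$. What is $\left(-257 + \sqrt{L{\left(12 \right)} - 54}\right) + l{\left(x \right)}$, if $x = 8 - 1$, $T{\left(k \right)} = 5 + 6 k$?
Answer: $1768 + 7 i \approx 1768.0 + 7.0 i$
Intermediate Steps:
$L{\left(Z \right)} = 5$
$x = 7$ ($x = 8 - 1 = 7$)
$l{\left(t \right)} = \left(3 + 6 t\right)^{2}$ ($l{\left(t \right)} = \left(\left(5 + 6 t\right) - 2\right)^{2} = \left(3 + 6 t\right)^{2}$)
$\left(-257 + \sqrt{L{\left(12 \right)} - 54}\right) + l{\left(x \right)} = \left(-257 + \sqrt{5 - 54}\right) + 9 \left(1 + 2 \cdot 7\right)^{2} = \left(-257 + \sqrt{-49}\right) + 9 \left(1 + 14\right)^{2} = \left(-257 + 7 i\right) + 9 \cdot 15^{2} = \left(-257 + 7 i\right) + 9 \cdot 225 = \left(-257 + 7 i\right) + 2025 = 1768 + 7 i$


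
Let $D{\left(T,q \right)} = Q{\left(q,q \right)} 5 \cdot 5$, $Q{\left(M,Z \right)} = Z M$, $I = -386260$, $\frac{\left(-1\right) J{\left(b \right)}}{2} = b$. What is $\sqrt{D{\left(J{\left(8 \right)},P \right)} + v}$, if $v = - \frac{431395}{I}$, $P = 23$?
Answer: $\frac{\sqrt{19732941466427}}{38626} \approx 115.0$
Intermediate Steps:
$J{\left(b \right)} = - 2 b$
$Q{\left(M,Z \right)} = M Z$
$v = \frac{86279}{77252}$ ($v = - \frac{431395}{-386260} = \left(-431395\right) \left(- \frac{1}{386260}\right) = \frac{86279}{77252} \approx 1.1169$)
$D{\left(T,q \right)} = 25 q^{2}$ ($D{\left(T,q \right)} = q q 5 \cdot 5 = q^{2} \cdot 5 \cdot 5 = 5 q^{2} \cdot 5 = 25 q^{2}$)
$\sqrt{D{\left(J{\left(8 \right)},P \right)} + v} = \sqrt{25 \cdot 23^{2} + \frac{86279}{77252}} = \sqrt{25 \cdot 529 + \frac{86279}{77252}} = \sqrt{13225 + \frac{86279}{77252}} = \sqrt{\frac{1021743979}{77252}} = \frac{\sqrt{19732941466427}}{38626}$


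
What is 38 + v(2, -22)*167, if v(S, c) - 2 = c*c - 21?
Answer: 77693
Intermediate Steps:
v(S, c) = -19 + c² (v(S, c) = 2 + (c*c - 21) = 2 + (c² - 21) = 2 + (-21 + c²) = -19 + c²)
38 + v(2, -22)*167 = 38 + (-19 + (-22)²)*167 = 38 + (-19 + 484)*167 = 38 + 465*167 = 38 + 77655 = 77693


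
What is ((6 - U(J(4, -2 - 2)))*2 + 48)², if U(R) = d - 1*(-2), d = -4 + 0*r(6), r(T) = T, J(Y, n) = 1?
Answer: 4096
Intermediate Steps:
d = -4 (d = -4 + 0*6 = -4 + 0 = -4)
U(R) = -2 (U(R) = -4 - 1*(-2) = -4 + 2 = -2)
((6 - U(J(4, -2 - 2)))*2 + 48)² = ((6 - 1*(-2))*2 + 48)² = ((6 + 2)*2 + 48)² = (8*2 + 48)² = (16 + 48)² = 64² = 4096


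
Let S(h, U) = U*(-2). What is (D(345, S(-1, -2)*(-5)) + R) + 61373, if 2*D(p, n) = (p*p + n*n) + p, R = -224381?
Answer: -103123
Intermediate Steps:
S(h, U) = -2*U
D(p, n) = p/2 + n²/2 + p²/2 (D(p, n) = ((p*p + n*n) + p)/2 = ((p² + n²) + p)/2 = ((n² + p²) + p)/2 = (p + n² + p²)/2 = p/2 + n²/2 + p²/2)
(D(345, S(-1, -2)*(-5)) + R) + 61373 = (((½)*345 + (-2*(-2)*(-5))²/2 + (½)*345²) - 224381) + 61373 = ((345/2 + (4*(-5))²/2 + (½)*119025) - 224381) + 61373 = ((345/2 + (½)*(-20)² + 119025/2) - 224381) + 61373 = ((345/2 + (½)*400 + 119025/2) - 224381) + 61373 = ((345/2 + 200 + 119025/2) - 224381) + 61373 = (59885 - 224381) + 61373 = -164496 + 61373 = -103123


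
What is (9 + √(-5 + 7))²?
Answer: (9 + √2)² ≈ 108.46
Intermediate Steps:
(9 + √(-5 + 7))² = (9 + √2)²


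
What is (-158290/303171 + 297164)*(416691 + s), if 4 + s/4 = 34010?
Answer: 4526803620597010/27561 ≈ 1.6425e+11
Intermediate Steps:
s = 136024 (s = -16 + 4*34010 = -16 + 136040 = 136024)
(-158290/303171 + 297164)*(416691 + s) = (-158290/303171 + 297164)*(416691 + 136024) = (-158290*1/303171 + 297164)*552715 = (-14390/27561 + 297164)*552715 = (8190122614/27561)*552715 = 4526803620597010/27561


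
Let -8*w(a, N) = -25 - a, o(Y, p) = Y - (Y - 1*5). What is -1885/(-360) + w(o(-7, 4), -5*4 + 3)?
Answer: 647/72 ≈ 8.9861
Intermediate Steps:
o(Y, p) = 5 (o(Y, p) = Y - (Y - 5) = Y - (-5 + Y) = Y + (5 - Y) = 5)
w(a, N) = 25/8 + a/8 (w(a, N) = -(-25 - a)/8 = 25/8 + a/8)
-1885/(-360) + w(o(-7, 4), -5*4 + 3) = -1885/(-360) + (25/8 + (1/8)*5) = -1885*(-1/360) + (25/8 + 5/8) = 377/72 + 15/4 = 647/72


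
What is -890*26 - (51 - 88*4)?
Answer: -22839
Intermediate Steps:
-890*26 - (51 - 88*4) = -23140 - (51 - 352) = -23140 - 1*(-301) = -23140 + 301 = -22839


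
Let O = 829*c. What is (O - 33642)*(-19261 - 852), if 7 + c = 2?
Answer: 760009931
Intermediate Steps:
c = -5 (c = -7 + 2 = -5)
O = -4145 (O = 829*(-5) = -4145)
(O - 33642)*(-19261 - 852) = (-4145 - 33642)*(-19261 - 852) = -37787*(-20113) = 760009931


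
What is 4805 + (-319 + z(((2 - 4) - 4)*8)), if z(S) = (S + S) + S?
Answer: 4342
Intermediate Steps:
z(S) = 3*S (z(S) = 2*S + S = 3*S)
4805 + (-319 + z(((2 - 4) - 4)*8)) = 4805 + (-319 + 3*(((2 - 4) - 4)*8)) = 4805 + (-319 + 3*((-2 - 4)*8)) = 4805 + (-319 + 3*(-6*8)) = 4805 + (-319 + 3*(-48)) = 4805 + (-319 - 144) = 4805 - 463 = 4342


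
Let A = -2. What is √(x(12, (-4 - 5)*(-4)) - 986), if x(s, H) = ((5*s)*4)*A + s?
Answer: I*√1454 ≈ 38.131*I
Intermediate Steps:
x(s, H) = -39*s (x(s, H) = ((5*s)*4)*(-2) + s = (20*s)*(-2) + s = -40*s + s = -39*s)
√(x(12, (-4 - 5)*(-4)) - 986) = √(-39*12 - 986) = √(-468 - 986) = √(-1454) = I*√1454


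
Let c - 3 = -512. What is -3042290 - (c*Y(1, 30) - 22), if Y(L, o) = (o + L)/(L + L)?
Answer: -6068757/2 ≈ -3.0344e+6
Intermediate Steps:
Y(L, o) = (L + o)/(2*L) (Y(L, o) = (L + o)/((2*L)) = (L + o)*(1/(2*L)) = (L + o)/(2*L))
c = -509 (c = 3 - 512 = -509)
-3042290 - (c*Y(1, 30) - 22) = -3042290 - (-509*(1 + 30)/(2*1) - 22) = -3042290 - (-509*31/2 - 22) = -3042290 - (-15779/2 - 22) = -3042290 - 1*(-15823/2) = -3042290 + 15823/2 = -6068757/2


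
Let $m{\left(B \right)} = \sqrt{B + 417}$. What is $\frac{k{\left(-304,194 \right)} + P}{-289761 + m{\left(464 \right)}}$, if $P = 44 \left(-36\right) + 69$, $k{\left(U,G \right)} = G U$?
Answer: $\frac{17527932651}{83961436240} + \frac{60491 \sqrt{881}}{83961436240} \approx 0.20878$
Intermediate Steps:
$m{\left(B \right)} = \sqrt{417 + B}$
$P = -1515$ ($P = -1584 + 69 = -1515$)
$\frac{k{\left(-304,194 \right)} + P}{-289761 + m{\left(464 \right)}} = \frac{194 \left(-304\right) - 1515}{-289761 + \sqrt{417 + 464}} = \frac{-58976 - 1515}{-289761 + \sqrt{881}} = - \frac{60491}{-289761 + \sqrt{881}}$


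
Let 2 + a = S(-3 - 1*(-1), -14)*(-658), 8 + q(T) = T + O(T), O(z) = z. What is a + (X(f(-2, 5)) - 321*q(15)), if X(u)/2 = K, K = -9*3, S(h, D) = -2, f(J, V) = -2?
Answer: -5802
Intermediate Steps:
K = -27
X(u) = -54 (X(u) = 2*(-27) = -54)
q(T) = -8 + 2*T (q(T) = -8 + (T + T) = -8 + 2*T)
a = 1314 (a = -2 - 2*(-658) = -2 + 1316 = 1314)
a + (X(f(-2, 5)) - 321*q(15)) = 1314 + (-54 - 321*(-8 + 2*15)) = 1314 + (-54 - 321*(-8 + 30)) = 1314 + (-54 - 321*22) = 1314 + (-54 - 7062) = 1314 - 7116 = -5802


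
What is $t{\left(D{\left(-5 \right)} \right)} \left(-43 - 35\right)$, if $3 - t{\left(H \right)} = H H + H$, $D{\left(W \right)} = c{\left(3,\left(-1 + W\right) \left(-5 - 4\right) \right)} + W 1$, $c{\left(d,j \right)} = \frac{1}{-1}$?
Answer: $2106$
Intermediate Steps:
$c{\left(d,j \right)} = -1$
$D{\left(W \right)} = -1 + W$ ($D{\left(W \right)} = -1 + W 1 = -1 + W$)
$t{\left(H \right)} = 3 - H - H^{2}$ ($t{\left(H \right)} = 3 - \left(H H + H\right) = 3 - \left(H^{2} + H\right) = 3 - \left(H + H^{2}\right) = 3 - H - H^{2}$)
$t{\left(D{\left(-5 \right)} \right)} \left(-43 - 35\right) = \left(3 - \left(-1 - 5\right) - \left(-1 - 5\right)^{2}\right) \left(-43 - 35\right) = \left(3 - -6 - \left(-6\right)^{2}\right) \left(-78\right) = \left(3 + 6 - 36\right) \left(-78\right) = \left(-27\right) \left(-78\right) = 2106$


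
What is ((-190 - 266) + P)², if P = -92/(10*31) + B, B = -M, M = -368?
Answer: 187306596/24025 ≈ 7796.3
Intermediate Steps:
B = 368 (B = -1*(-368) = 368)
P = 56994/155 (P = -92/(10*31) + 368 = -92/310 + 368 = -92*1/310 + 368 = -46/155 + 368 = 56994/155 ≈ 367.70)
((-190 - 266) + P)² = ((-190 - 266) + 56994/155)² = (-456 + 56994/155)² = (-13686/155)² = 187306596/24025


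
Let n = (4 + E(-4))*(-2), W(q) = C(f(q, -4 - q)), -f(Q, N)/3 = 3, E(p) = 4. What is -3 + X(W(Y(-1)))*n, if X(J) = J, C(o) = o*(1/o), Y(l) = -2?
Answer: -19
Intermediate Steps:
f(Q, N) = -9 (f(Q, N) = -3*3 = -9)
C(o) = 1 (C(o) = o/o = 1)
W(q) = 1
n = -16 (n = (4 + 4)*(-2) = 8*(-2) = -16)
-3 + X(W(Y(-1)))*n = -3 + 1*(-16) = -3 - 16 = -19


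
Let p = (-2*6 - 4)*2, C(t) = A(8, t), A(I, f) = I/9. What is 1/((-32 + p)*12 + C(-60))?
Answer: -9/6904 ≈ -0.0013036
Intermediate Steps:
A(I, f) = I/9 (A(I, f) = I*(⅑) = I/9)
C(t) = 8/9 (C(t) = (⅑)*8 = 8/9)
p = -32 (p = (-12 - 4)*2 = -16*2 = -32)
1/((-32 + p)*12 + C(-60)) = 1/((-32 - 32)*12 + 8/9) = 1/(-64*12 + 8/9) = 1/(-768 + 8/9) = 1/(-6904/9) = -9/6904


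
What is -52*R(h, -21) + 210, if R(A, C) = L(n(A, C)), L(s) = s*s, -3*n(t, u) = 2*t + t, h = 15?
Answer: -11490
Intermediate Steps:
n(t, u) = -t (n(t, u) = -(2*t + t)/3 = -t)
L(s) = s²
R(A, C) = A² (R(A, C) = (-A)² = A²)
-52*R(h, -21) + 210 = -52*15² + 210 = -52*225 + 210 = -11700 + 210 = -11490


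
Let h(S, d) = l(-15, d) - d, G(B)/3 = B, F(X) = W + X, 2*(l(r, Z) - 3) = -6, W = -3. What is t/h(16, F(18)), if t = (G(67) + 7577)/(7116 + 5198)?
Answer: -3889/92355 ≈ -0.042109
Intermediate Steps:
l(r, Z) = 0 (l(r, Z) = 3 + (½)*(-6) = 3 - 3 = 0)
F(X) = -3 + X
G(B) = 3*B
h(S, d) = -d (h(S, d) = 0 - d = -d)
t = 3889/6157 (t = (3*67 + 7577)/(7116 + 5198) = (201 + 7577)/12314 = 7778*(1/12314) = 3889/6157 ≈ 0.63164)
t/h(16, F(18)) = 3889/(6157*((-(-3 + 18)))) = 3889/(6157*((-1*15))) = (3889/6157)/(-15) = (3889/6157)*(-1/15) = -3889/92355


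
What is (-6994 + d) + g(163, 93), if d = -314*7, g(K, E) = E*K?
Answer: 5967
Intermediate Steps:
d = -2198
(-6994 + d) + g(163, 93) = (-6994 - 2198) + 93*163 = -9192 + 15159 = 5967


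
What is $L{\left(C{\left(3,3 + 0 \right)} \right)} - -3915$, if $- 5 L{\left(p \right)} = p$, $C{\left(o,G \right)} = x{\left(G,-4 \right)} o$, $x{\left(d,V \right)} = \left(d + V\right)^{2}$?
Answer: $\frac{19572}{5} \approx 3914.4$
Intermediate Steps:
$x{\left(d,V \right)} = \left(V + d\right)^{2}$
$C{\left(o,G \right)} = o \left(-4 + G\right)^{2}$ ($C{\left(o,G \right)} = \left(-4 + G\right)^{2} o = o \left(-4 + G\right)^{2}$)
$L{\left(p \right)} = - \frac{p}{5}$
$L{\left(C{\left(3,3 + 0 \right)} \right)} - -3915 = - \frac{3 \left(-4 + \left(3 + 0\right)\right)^{2}}{5} - -3915 = - \frac{3 \left(-4 + 3\right)^{2}}{5} + 3915 = - \frac{3 \left(-1\right)^{2}}{5} + 3915 = - \frac{3 \cdot 1}{5} + 3915 = \left(- \frac{1}{5}\right) 3 + 3915 = - \frac{3}{5} + 3915 = \frac{19572}{5}$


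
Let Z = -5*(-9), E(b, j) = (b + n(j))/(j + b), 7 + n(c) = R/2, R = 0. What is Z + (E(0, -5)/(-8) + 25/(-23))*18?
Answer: 10251/460 ≈ 22.285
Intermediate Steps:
n(c) = -7 (n(c) = -7 + 0/2 = -7 + 0*(½) = -7 + 0 = -7)
E(b, j) = (-7 + b)/(b + j) (E(b, j) = (b - 7)/(j + b) = (-7 + b)/(b + j))
Z = 45
Z + (E(0, -5)/(-8) + 25/(-23))*18 = 45 + (((-7 + 0)/(0 - 5))/(-8) + 25/(-23))*18 = 45 + ((-7/(-5))*(-⅛) + 25*(-1/23))*18 = 45 + (-⅕*(-7)*(-⅛) - 25/23)*18 = 45 + ((7/5)*(-⅛) - 25/23)*18 = 45 + (-7/40 - 25/23)*18 = 45 - 1161/920*18 = 45 - 10449/460 = 10251/460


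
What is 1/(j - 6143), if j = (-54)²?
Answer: -1/3227 ≈ -0.00030989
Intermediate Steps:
j = 2916
1/(j - 6143) = 1/(2916 - 6143) = 1/(-3227) = -1/3227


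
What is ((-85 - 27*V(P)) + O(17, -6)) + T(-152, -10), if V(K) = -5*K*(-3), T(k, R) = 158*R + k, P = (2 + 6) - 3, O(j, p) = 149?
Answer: -3693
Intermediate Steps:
P = 5 (P = 8 - 3 = 5)
T(k, R) = k + 158*R
V(K) = 15*K
((-85 - 27*V(P)) + O(17, -6)) + T(-152, -10) = ((-85 - 405*5) + 149) + (-152 + 158*(-10)) = ((-85 - 27*75) + 149) + (-152 - 1580) = ((-85 - 2025) + 149) - 1732 = (-2110 + 149) - 1732 = -1961 - 1732 = -3693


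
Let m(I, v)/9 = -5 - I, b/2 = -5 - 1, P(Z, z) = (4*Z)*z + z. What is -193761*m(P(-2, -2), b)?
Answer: 33133131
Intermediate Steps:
P(Z, z) = z + 4*Z*z (P(Z, z) = 4*Z*z + z = z + 4*Z*z)
b = -12 (b = 2*(-5 - 1) = 2*(-6) = -12)
m(I, v) = -45 - 9*I (m(I, v) = 9*(-5 - I) = -45 - 9*I)
-193761*m(P(-2, -2), b) = -193761*(-45 - (-18)*(1 + 4*(-2))) = -193761*(-45 - (-18)*(1 - 8)) = -193761*(-45 - (-18)*(-7)) = -193761*(-45 - 9*14) = -193761*(-45 - 126) = -193761*(-171) = 33133131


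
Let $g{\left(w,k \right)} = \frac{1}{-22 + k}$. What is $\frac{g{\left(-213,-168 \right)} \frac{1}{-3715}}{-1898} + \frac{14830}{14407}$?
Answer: $\frac{19867799924593}{19301105443100} \approx 1.0294$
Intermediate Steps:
$\frac{g{\left(-213,-168 \right)} \frac{1}{-3715}}{-1898} + \frac{14830}{14407} = \frac{\frac{1}{-22 - 168} \frac{1}{-3715}}{-1898} + \frac{14830}{14407} = \frac{1}{-190} \left(- \frac{1}{3715}\right) \left(- \frac{1}{1898}\right) + 14830 \cdot \frac{1}{14407} = \left(- \frac{1}{190}\right) \left(- \frac{1}{3715}\right) \left(- \frac{1}{1898}\right) + \frac{14830}{14407} = \frac{1}{705850} \left(- \frac{1}{1898}\right) + \frac{14830}{14407} = - \frac{1}{1339703300} + \frac{14830}{14407} = \frac{19867799924593}{19301105443100}$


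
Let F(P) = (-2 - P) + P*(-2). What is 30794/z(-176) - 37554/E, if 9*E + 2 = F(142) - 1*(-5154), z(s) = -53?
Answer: -81692057/125186 ≈ -652.57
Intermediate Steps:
F(P) = -2 - 3*P (F(P) = (-2 - P) - 2*P = -2 - 3*P)
E = 4724/9 (E = -2/9 + ((-2 - 3*142) - 1*(-5154))/9 = -2/9 + ((-2 - 426) + 5154)/9 = -2/9 + (-428 + 5154)/9 = -2/9 + (1/9)*4726 = -2/9 + 4726/9 = 4724/9 ≈ 524.89)
30794/z(-176) - 37554/E = 30794/(-53) - 37554/4724/9 = 30794*(-1/53) - 37554*9/4724 = -30794/53 - 168993/2362 = -81692057/125186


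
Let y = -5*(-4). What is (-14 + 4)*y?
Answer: -200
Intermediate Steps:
y = 20
(-14 + 4)*y = (-14 + 4)*20 = -10*20 = -200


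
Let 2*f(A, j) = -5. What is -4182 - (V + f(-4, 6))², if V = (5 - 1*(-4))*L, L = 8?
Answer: -36049/4 ≈ -9012.3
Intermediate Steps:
f(A, j) = -5/2 (f(A, j) = (½)*(-5) = -5/2)
V = 72 (V = (5 - 1*(-4))*8 = (5 + 4)*8 = 9*8 = 72)
-4182 - (V + f(-4, 6))² = -4182 - (72 - 5/2)² = -4182 - (139/2)² = -4182 - 1*19321/4 = -4182 - 19321/4 = -36049/4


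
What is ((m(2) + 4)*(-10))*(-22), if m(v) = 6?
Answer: 2200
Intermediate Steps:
((m(2) + 4)*(-10))*(-22) = ((6 + 4)*(-10))*(-22) = (10*(-10))*(-22) = -100*(-22) = 2200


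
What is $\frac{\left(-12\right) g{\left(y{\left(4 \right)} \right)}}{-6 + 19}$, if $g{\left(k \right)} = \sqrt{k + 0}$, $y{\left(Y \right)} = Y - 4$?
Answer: $0$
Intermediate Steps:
$y{\left(Y \right)} = -4 + Y$ ($y{\left(Y \right)} = Y - 4 = -4 + Y$)
$g{\left(k \right)} = \sqrt{k}$
$\frac{\left(-12\right) g{\left(y{\left(4 \right)} \right)}}{-6 + 19} = \frac{\left(-12\right) \sqrt{-4 + 4}}{-6 + 19} = \frac{\left(-12\right) \sqrt{0}}{13} = \left(-12\right) 0 \cdot \frac{1}{13} = 0 \cdot \frac{1}{13} = 0$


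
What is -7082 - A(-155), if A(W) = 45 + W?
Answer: -6972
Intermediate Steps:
-7082 - A(-155) = -7082 - (45 - 155) = -7082 - 1*(-110) = -7082 + 110 = -6972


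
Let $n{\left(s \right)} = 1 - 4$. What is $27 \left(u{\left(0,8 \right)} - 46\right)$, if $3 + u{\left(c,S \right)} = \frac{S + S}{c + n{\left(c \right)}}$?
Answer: $-1467$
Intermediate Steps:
$n{\left(s \right)} = -3$
$u{\left(c,S \right)} = -3 + \frac{2 S}{-3 + c}$ ($u{\left(c,S \right)} = -3 + \frac{S + S}{c - 3} = -3 + \frac{2 S}{-3 + c}$)
$27 \left(u{\left(0,8 \right)} - 46\right) = 27 \left(\frac{9 - 0 + 2 \cdot 8}{-3 + 0} - 46\right) = 27 \left(\frac{9 + 0 + 16}{-3} - 46\right) = 27 \left(\left(- \frac{1}{3}\right) 25 - 46\right) = 27 \left(- \frac{25}{3} - 46\right) = 27 \left(- \frac{163}{3}\right) = -1467$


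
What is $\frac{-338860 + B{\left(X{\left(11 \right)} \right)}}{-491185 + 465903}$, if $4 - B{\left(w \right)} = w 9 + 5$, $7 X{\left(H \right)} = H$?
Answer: $\frac{1186063}{88487} \approx 13.404$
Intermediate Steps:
$X{\left(H \right)} = \frac{H}{7}$
$B{\left(w \right)} = -1 - 9 w$ ($B{\left(w \right)} = 4 - \left(w 9 + 5\right) = 4 - \left(9 w + 5\right) = 4 - \left(5 + 9 w\right) = -1 - 9 w$)
$\frac{-338860 + B{\left(X{\left(11 \right)} \right)}}{-491185 + 465903} = \frac{-338860 - \left(1 + 9 \cdot \frac{1}{7} \cdot 11\right)}{-491185 + 465903} = \frac{-338860 - \frac{106}{7}}{-25282} = \left(-338860 - \frac{106}{7}\right) \left(- \frac{1}{25282}\right) = \left(- \frac{2372126}{7}\right) \left(- \frac{1}{25282}\right) = \frac{1186063}{88487}$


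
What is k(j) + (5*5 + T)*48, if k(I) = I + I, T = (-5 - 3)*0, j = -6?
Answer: 1188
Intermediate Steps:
T = 0 (T = -8*0 = 0)
k(I) = 2*I
k(j) + (5*5 + T)*48 = 2*(-6) + (5*5 + 0)*48 = -12 + (25 + 0)*48 = -12 + 25*48 = -12 + 1200 = 1188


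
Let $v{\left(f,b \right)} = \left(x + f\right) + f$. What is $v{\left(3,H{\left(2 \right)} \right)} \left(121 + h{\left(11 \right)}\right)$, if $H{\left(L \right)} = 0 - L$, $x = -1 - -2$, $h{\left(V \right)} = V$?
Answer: $924$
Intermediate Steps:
$x = 1$ ($x = -1 + 2 = 1$)
$H{\left(L \right)} = - L$
$v{\left(f,b \right)} = 1 + 2 f$ ($v{\left(f,b \right)} = \left(1 + f\right) + f = 1 + 2 f$)
$v{\left(3,H{\left(2 \right)} \right)} \left(121 + h{\left(11 \right)}\right) = \left(1 + 2 \cdot 3\right) \left(121 + 11\right) = \left(1 + 6\right) 132 = 7 \cdot 132 = 924$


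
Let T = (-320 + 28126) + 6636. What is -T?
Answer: -34442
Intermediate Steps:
T = 34442 (T = 27806 + 6636 = 34442)
-T = -1*34442 = -34442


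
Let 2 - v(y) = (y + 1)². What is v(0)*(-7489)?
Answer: -7489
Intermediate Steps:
v(y) = 2 - (1 + y)² (v(y) = 2 - (y + 1)² = 2 - (1 + y)²)
v(0)*(-7489) = (2 - (1 + 0)²)*(-7489) = (2 - 1*1²)*(-7489) = (2 - 1*1)*(-7489) = (2 - 1)*(-7489) = 1*(-7489) = -7489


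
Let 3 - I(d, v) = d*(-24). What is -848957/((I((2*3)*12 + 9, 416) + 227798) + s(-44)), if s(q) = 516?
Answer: -848957/230261 ≈ -3.6869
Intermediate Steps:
I(d, v) = 3 + 24*d (I(d, v) = 3 - d*(-24) = 3 - (-24)*d = 3 + 24*d)
-848957/((I((2*3)*12 + 9, 416) + 227798) + s(-44)) = -848957/(((3 + 24*((2*3)*12 + 9)) + 227798) + 516) = -848957/(((3 + 24*(6*12 + 9)) + 227798) + 516) = -848957/(((3 + 24*(72 + 9)) + 227798) + 516) = -848957/(((3 + 24*81) + 227798) + 516) = -848957/(((3 + 1944) + 227798) + 516) = -848957/((1947 + 227798) + 516) = -848957/(229745 + 516) = -848957/230261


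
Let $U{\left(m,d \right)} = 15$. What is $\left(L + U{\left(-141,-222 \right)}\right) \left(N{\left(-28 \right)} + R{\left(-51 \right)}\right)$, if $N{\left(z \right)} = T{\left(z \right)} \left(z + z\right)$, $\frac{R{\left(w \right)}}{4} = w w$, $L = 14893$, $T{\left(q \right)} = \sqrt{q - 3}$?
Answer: $155102832 - 834848 i \sqrt{31} \approx 1.551 \cdot 10^{8} - 4.6482 \cdot 10^{6} i$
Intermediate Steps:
$T{\left(q \right)} = \sqrt{-3 + q}$
$R{\left(w \right)} = 4 w^{2}$ ($R{\left(w \right)} = 4 w w = 4 w^{2}$)
$N{\left(z \right)} = 2 z \sqrt{-3 + z}$ ($N{\left(z \right)} = \sqrt{-3 + z} \left(z + z\right) = \sqrt{-3 + z} 2 z = 2 z \sqrt{-3 + z}$)
$\left(L + U{\left(-141,-222 \right)}\right) \left(N{\left(-28 \right)} + R{\left(-51 \right)}\right) = \left(14893 + 15\right) \left(2 \left(-28\right) \sqrt{-3 - 28} + 4 \left(-51\right)^{2}\right) = 14908 \left(2 \left(-28\right) \sqrt{-31} + 4 \cdot 2601\right) = 14908 \left(2 \left(-28\right) i \sqrt{31} + 10404\right) = 14908 \left(- 56 i \sqrt{31} + 10404\right) = 14908 \left(10404 - 56 i \sqrt{31}\right) = 155102832 - 834848 i \sqrt{31}$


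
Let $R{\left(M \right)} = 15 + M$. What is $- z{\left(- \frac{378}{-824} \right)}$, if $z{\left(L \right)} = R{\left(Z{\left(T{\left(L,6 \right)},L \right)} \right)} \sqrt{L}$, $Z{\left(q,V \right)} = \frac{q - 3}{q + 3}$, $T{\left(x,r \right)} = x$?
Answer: $- \frac{10164 \sqrt{2163}}{48925} \approx -9.6619$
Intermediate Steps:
$Z{\left(q,V \right)} = \frac{-3 + q}{3 + q}$
$z{\left(L \right)} = \sqrt{L} \left(15 + \frac{-3 + L}{3 + L}\right)$ ($z{\left(L \right)} = \left(15 + \frac{-3 + L}{3 + L}\right) \sqrt{L} = \sqrt{L} \left(15 + \frac{-3 + L}{3 + L}\right)$)
$- z{\left(- \frac{378}{-824} \right)} = - \frac{\sqrt{- \frac{378}{-824}} \left(42 + 16 \left(- \frac{378}{-824}\right)\right)}{3 - \frac{378}{-824}} = - \frac{\sqrt{\left(-378\right) \left(- \frac{1}{824}\right)} \left(42 + 16 \left(\left(-378\right) \left(- \frac{1}{824}\right)\right)\right)}{3 - - \frac{189}{412}} = - \frac{\sqrt{\frac{189}{412}} \left(42 + 16 \cdot \frac{189}{412}\right)}{3 + \frac{189}{412}} = - \frac{\frac{3 \sqrt{2163}}{206} \left(42 + \frac{756}{103}\right)}{\frac{1425}{412}} = - \frac{\frac{3 \sqrt{2163}}{206} \cdot 412 \cdot 5082}{1425 \cdot 103} = - \frac{10164 \sqrt{2163}}{48925}$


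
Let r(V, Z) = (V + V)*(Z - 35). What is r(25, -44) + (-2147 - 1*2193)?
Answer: -8290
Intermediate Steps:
r(V, Z) = 2*V*(-35 + Z) (r(V, Z) = (2*V)*(-35 + Z) = 2*V*(-35 + Z))
r(25, -44) + (-2147 - 1*2193) = 2*25*(-35 - 44) + (-2147 - 1*2193) = 2*25*(-79) + (-2147 - 2193) = -3950 - 4340 = -8290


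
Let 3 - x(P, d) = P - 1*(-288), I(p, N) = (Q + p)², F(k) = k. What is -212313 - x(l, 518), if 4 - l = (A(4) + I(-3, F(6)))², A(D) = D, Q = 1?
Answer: -212088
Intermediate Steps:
I(p, N) = (1 + p)²
l = -60 (l = 4 - (4 + (1 - 3)²)² = 4 - (4 + (-2)²)² = 4 - (4 + 4)² = 4 - 1*8² = 4 - 1*64 = 4 - 64 = -60)
x(P, d) = -285 - P (x(P, d) = 3 - (P - 1*(-288)) = 3 - (P + 288) = 3 - (288 + P) = 3 + (-288 - P) = -285 - P)
-212313 - x(l, 518) = -212313 - (-285 - 1*(-60)) = -212313 - (-285 + 60) = -212313 - 1*(-225) = -212313 + 225 = -212088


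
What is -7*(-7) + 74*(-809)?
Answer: -59817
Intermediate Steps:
-7*(-7) + 74*(-809) = 49 - 59866 = -59817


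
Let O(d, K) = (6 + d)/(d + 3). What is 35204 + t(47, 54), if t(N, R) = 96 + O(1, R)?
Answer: 141207/4 ≈ 35302.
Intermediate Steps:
O(d, K) = (6 + d)/(3 + d)
t(N, R) = 391/4 (t(N, R) = 96 + (6 + 1)/(3 + 1) = 96 + 7/4 = 391/4)
35204 + t(47, 54) = 35204 + 391/4 = 141207/4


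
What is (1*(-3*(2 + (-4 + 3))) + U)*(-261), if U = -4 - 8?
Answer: 3915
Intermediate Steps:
U = -12
(1*(-3*(2 + (-4 + 3))) + U)*(-261) = (1*(-3*(2 + (-4 + 3))) - 12)*(-261) = (1*(-3*(2 - 1)) - 12)*(-261) = (1*(-3*1) - 12)*(-261) = (1*(-3) - 12)*(-261) = (-3 - 12)*(-261) = -15*(-261) = 3915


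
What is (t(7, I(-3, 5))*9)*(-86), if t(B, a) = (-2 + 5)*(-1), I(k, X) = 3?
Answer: 2322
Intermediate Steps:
t(B, a) = -3 (t(B, a) = 3*(-1) = -3)
(t(7, I(-3, 5))*9)*(-86) = -3*9*(-86) = -27*(-86) = 2322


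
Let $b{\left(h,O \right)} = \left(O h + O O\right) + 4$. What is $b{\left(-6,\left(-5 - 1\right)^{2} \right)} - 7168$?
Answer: $-6084$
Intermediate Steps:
$b{\left(h,O \right)} = 4 + O^{2} + O h$ ($b{\left(h,O \right)} = \left(O h + O^{2}\right) + 4 = \left(O^{2} + O h\right) + 4 = 4 + O^{2} + O h$)
$b{\left(-6,\left(-5 - 1\right)^{2} \right)} - 7168 = \left(4 + \left(\left(-5 - 1\right)^{2}\right)^{2} + \left(-5 - 1\right)^{2} \left(-6\right)\right) - 7168 = \left(4 + \left(\left(-6\right)^{2}\right)^{2} + \left(-6\right)^{2} \left(-6\right)\right) - 7168 = \left(4 + 36^{2} + 36 \left(-6\right)\right) - 7168 = \left(4 + 1296 - 216\right) - 7168 = 1084 - 7168 = -6084$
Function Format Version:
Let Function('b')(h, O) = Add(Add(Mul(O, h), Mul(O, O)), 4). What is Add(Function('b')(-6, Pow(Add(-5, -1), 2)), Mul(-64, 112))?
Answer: -6084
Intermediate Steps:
Function('b')(h, O) = Add(4, Pow(O, 2), Mul(O, h)) (Function('b')(h, O) = Add(Add(Mul(O, h), Pow(O, 2)), 4) = Add(Add(Pow(O, 2), Mul(O, h)), 4) = Add(4, Pow(O, 2), Mul(O, h)))
Add(Function('b')(-6, Pow(Add(-5, -1), 2)), Mul(-64, 112)) = Add(Add(4, Pow(Pow(Add(-5, -1), 2), 2), Mul(Pow(Add(-5, -1), 2), -6)), Mul(-64, 112)) = Add(Add(4, Pow(Pow(-6, 2), 2), Mul(Pow(-6, 2), -6)), -7168) = Add(Add(4, Pow(36, 2), Mul(36, -6)), -7168) = Add(Add(4, 1296, -216), -7168) = Add(1084, -7168) = -6084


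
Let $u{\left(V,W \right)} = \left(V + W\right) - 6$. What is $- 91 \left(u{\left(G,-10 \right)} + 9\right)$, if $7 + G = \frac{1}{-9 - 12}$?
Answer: $\frac{3835}{3} \approx 1278.3$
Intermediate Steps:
$G = - \frac{148}{21}$ ($G = -7 + \frac{1}{-9 - 12} = -7 + \frac{1}{-21} = -7 - \frac{1}{21} = - \frac{148}{21} \approx -7.0476$)
$u{\left(V,W \right)} = -6 + V + W$
$- 91 \left(u{\left(G,-10 \right)} + 9\right) = - 91 \left(\left(-6 - \frac{148}{21} - 10\right) + 9\right) = - 91 \left(- \frac{484}{21} + 9\right) = \left(-91\right) \left(- \frac{295}{21}\right) = \frac{3835}{3}$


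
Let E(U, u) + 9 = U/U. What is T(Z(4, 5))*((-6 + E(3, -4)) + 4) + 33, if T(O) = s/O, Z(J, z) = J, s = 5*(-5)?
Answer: 191/2 ≈ 95.500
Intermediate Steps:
s = -25
T(O) = -25/O
E(U, u) = -8 (E(U, u) = -9 + U/U = -9 + 1 = -8)
T(Z(4, 5))*((-6 + E(3, -4)) + 4) + 33 = (-25/4)*((-6 - 8) + 4) + 33 = (-25*¼)*(-14 + 4) + 33 = -25/4*(-10) + 33 = 125/2 + 33 = 191/2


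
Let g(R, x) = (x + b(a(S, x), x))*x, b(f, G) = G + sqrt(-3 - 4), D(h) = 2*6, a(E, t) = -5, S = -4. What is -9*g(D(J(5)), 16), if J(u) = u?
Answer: -4608 - 144*I*sqrt(7) ≈ -4608.0 - 380.99*I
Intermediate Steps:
D(h) = 12
b(f, G) = G + I*sqrt(7) (b(f, G) = G + sqrt(-7) = G + I*sqrt(7))
g(R, x) = x*(2*x + I*sqrt(7)) (g(R, x) = (x + (x + I*sqrt(7)))*x = (2*x + I*sqrt(7))*x = x*(2*x + I*sqrt(7)))
-9*g(D(J(5)), 16) = -144*(2*16 + I*sqrt(7)) = -144*(32 + I*sqrt(7)) = -9*(512 + 16*I*sqrt(7)) = -4608 - 144*I*sqrt(7)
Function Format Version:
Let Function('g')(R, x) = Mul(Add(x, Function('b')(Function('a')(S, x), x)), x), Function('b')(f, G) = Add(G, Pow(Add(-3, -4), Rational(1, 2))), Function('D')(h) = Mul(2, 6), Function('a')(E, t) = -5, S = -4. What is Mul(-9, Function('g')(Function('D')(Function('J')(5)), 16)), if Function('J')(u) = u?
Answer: Add(-4608, Mul(-144, I, Pow(7, Rational(1, 2)))) ≈ Add(-4608.0, Mul(-380.99, I))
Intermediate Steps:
Function('D')(h) = 12
Function('b')(f, G) = Add(G, Mul(I, Pow(7, Rational(1, 2)))) (Function('b')(f, G) = Add(G, Pow(-7, Rational(1, 2))) = Add(G, Mul(I, Pow(7, Rational(1, 2)))))
Function('g')(R, x) = Mul(x, Add(Mul(2, x), Mul(I, Pow(7, Rational(1, 2))))) (Function('g')(R, x) = Mul(Add(x, Add(x, Mul(I, Pow(7, Rational(1, 2))))), x) = Mul(Add(Mul(2, x), Mul(I, Pow(7, Rational(1, 2)))), x) = Mul(x, Add(Mul(2, x), Mul(I, Pow(7, Rational(1, 2))))))
Mul(-9, Function('g')(Function('D')(Function('J')(5)), 16)) = Mul(-9, Mul(16, Add(Mul(2, 16), Mul(I, Pow(7, Rational(1, 2)))))) = Mul(-9, Mul(16, Add(32, Mul(I, Pow(7, Rational(1, 2)))))) = Mul(-9, Add(512, Mul(16, I, Pow(7, Rational(1, 2))))) = Add(-4608, Mul(-144, I, Pow(7, Rational(1, 2))))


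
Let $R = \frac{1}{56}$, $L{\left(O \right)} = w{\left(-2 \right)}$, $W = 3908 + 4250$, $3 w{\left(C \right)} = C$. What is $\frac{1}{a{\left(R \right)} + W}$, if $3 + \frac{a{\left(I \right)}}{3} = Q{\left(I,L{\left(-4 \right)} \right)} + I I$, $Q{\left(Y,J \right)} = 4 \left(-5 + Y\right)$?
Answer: $\frac{3136}{25367779} \approx 0.00012362$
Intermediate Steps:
$w{\left(C \right)} = \frac{C}{3}$
$W = 8158$
$L{\left(O \right)} = - \frac{2}{3}$ ($L{\left(O \right)} = \frac{1}{3} \left(-2\right) = - \frac{2}{3}$)
$R = \frac{1}{56} \approx 0.017857$
$Q{\left(Y,J \right)} = -20 + 4 Y$
$a{\left(I \right)} = -69 + 3 I^{2} + 12 I$ ($a{\left(I \right)} = -9 + 3 \left(\left(-20 + 4 I\right) + I I\right) = -9 + 3 \left(\left(-20 + 4 I\right) + I^{2}\right) = -9 + 3 \left(-20 + I^{2} + 4 I\right) = -9 + \left(-60 + 3 I^{2} + 12 I\right) = -69 + 3 I^{2} + 12 I$)
$\frac{1}{a{\left(R \right)} + W} = \frac{1}{\left(-69 + \frac{3}{3136} + 12 \cdot \frac{1}{56}\right) + 8158} = \frac{1}{\left(-69 + 3 \cdot \frac{1}{3136} + \frac{3}{14}\right) + 8158} = \frac{1}{\left(-69 + \frac{3}{3136} + \frac{3}{14}\right) + 8158} = \frac{1}{- \frac{215709}{3136} + 8158} = \frac{1}{\frac{25367779}{3136}} = \frac{3136}{25367779}$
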